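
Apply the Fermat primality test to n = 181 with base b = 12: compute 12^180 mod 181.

12^1 ≡ 12 (mod 181)
12^2 ≡ 12^2 = 144 ≡ 144 (mod 181)
12^4 ≡ 144^2 = 20736 ≡ 102 (mod 181)
12^8 ≡ 102^2 = 10404 ≡ 87 (mod 181)
12^16 ≡ 87^2 = 7569 ≡ 148 (mod 181)
12^32 ≡ 148^2 = 21904 ≡ 3 (mod 181)
12^64 ≡ 3^2 = 9 ≡ 9 (mod 181)
12^128 ≡ 9^2 = 81 ≡ 81 (mod 181)
180 = 128 + 32 + 16 + 4 in binary powers of 2.
So 12^180 ≡ 81 · 3 · 148 · 102 ≡ 1 (mod 181).
Since the result is 1, base 12 gives no evidence that 181 is composite.

1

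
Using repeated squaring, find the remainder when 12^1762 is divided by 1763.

1743

12^1 ≡ 12 (mod 1763)
12^2 ≡ 12^2 = 144 ≡ 144 (mod 1763)
12^4 ≡ 144^2 = 20736 ≡ 1343 (mod 1763)
12^8 ≡ 1343^2 = 1803649 ≡ 100 (mod 1763)
12^16 ≡ 100^2 = 10000 ≡ 1185 (mod 1763)
12^32 ≡ 1185^2 = 1404225 ≡ 877 (mod 1763)
12^64 ≡ 877^2 = 769129 ≡ 461 (mod 1763)
12^128 ≡ 461^2 = 212521 ≡ 961 (mod 1763)
12^256 ≡ 961^2 = 923521 ≡ 1472 (mod 1763)
12^512 ≡ 1472^2 = 2166784 ≡ 57 (mod 1763)
12^1024 ≡ 57^2 = 3249 ≡ 1486 (mod 1763)
1762 = 1024 + 512 + 128 + 64 + 32 + 2 in binary powers of 2.
So 12^1762 ≡ 1486 · 57 · 961 · 461 · 877 · 144 ≡ 1743 (mod 1763).
Since 1743 ≠ 1, base 12 is a Fermat witness: 1763 is composite.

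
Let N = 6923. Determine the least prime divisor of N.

6923 is odd.
Digit sum 20, not divisible by 3.
Ends in 3: not divisible by 5.
7: 6923 = 7·989

7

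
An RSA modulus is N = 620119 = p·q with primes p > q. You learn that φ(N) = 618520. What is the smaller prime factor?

659

φ(n) = (p−1)(q−1) = n − (p+q) + 1, so p + q = 620119 − 618520 + 1 = 1600.
p and q are the roots of t² − 1600t + 620119 = 0.
Discriminant: 1600² − 4·620119 = 2560000 − 2480476 = 79524; √79524 = 282.
q = (1600 − 282)/2 = 659, p = (1600 + 282)/2 = 941.
Check: 659 · 941 = 620119.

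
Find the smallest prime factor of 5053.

31

5053 is odd.
Digit sum 13, not divisible by 3.
Ends in 3: not divisible by 5.
7: 5053 = 7·721 + 6
11: 5053 = 11·459 + 4
13: 5053 = 13·388 + 9
17: 5053 = 17·297 + 4
19: 5053 = 19·265 + 18
23: 5053 = 23·219 + 16
29: 5053 = 29·174 + 7
31: 5053 = 31·163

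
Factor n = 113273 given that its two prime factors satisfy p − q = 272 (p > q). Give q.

227

Since p = q + 272, we have 113273 = q(q + 272), so q² + 272q − 113273 = 0.
Discriminant: 272² + 4·113273 = 73984 + 453092 = 527076; √527076 = 726.
q = (−272 + 726)/2 = 227, and p = q + 272 = 499.
Check: 227 · 499 = 113273.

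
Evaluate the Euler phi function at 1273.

1188

Factor: 1273 = 19 · 67.
φ(1273) = (19−1) · (67−1) = 18 · 66 = 1188.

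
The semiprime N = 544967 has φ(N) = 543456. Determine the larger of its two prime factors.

φ(n) = (p−1)(q−1) = n − (p+q) + 1, so p + q = 544967 − 543456 + 1 = 1512.
p and q are the roots of t² − 1512t + 544967 = 0.
Discriminant: 1512² − 4·544967 = 2286144 − 2179868 = 106276; √106276 = 326.
q = (1512 − 326)/2 = 593, p = (1512 + 326)/2 = 919.
Check: 593 · 919 = 544967.

919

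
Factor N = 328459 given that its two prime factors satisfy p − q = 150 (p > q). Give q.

503

Since p = q + 150, we have 328459 = q(q + 150), so q² + 150q − 328459 = 0.
Discriminant: 150² + 4·328459 = 22500 + 1313836 = 1336336; √1336336 = 1156.
q = (−150 + 1156)/2 = 503, and p = q + 150 = 653.
Check: 503 · 653 = 328459.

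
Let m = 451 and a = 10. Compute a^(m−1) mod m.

10^1 ≡ 10 (mod 451)
10^2 ≡ 10^2 = 100 ≡ 100 (mod 451)
10^4 ≡ 100^2 = 10000 ≡ 78 (mod 451)
10^8 ≡ 78^2 = 6084 ≡ 221 (mod 451)
10^16 ≡ 221^2 = 48841 ≡ 133 (mod 451)
10^32 ≡ 133^2 = 17689 ≡ 100 (mod 451)
10^64 ≡ 100^2 = 10000 ≡ 78 (mod 451)
10^128 ≡ 78^2 = 6084 ≡ 221 (mod 451)
10^256 ≡ 221^2 = 48841 ≡ 133 (mod 451)
450 = 256 + 128 + 64 + 2 in binary powers of 2.
So 10^450 ≡ 133 · 221 · 78 · 100 ≡ 1 (mod 451).
Since the result is 1, base 10 gives no evidence that 451 is composite.

1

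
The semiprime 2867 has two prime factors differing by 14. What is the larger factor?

61

Since p = q + 14, we have 2867 = q(q + 14), so q² + 14q − 2867 = 0.
Discriminant: 14² + 4·2867 = 196 + 11468 = 11664; √11664 = 108.
q = (−14 + 108)/2 = 47, and p = q + 14 = 61.
Check: 47 · 61 = 2867.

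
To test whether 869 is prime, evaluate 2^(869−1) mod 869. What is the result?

234

2^1 ≡ 2 (mod 869)
2^2 ≡ 2^2 = 4 ≡ 4 (mod 869)
2^4 ≡ 4^2 = 16 ≡ 16 (mod 869)
2^8 ≡ 16^2 = 256 ≡ 256 (mod 869)
2^16 ≡ 256^2 = 65536 ≡ 361 (mod 869)
2^32 ≡ 361^2 = 130321 ≡ 840 (mod 869)
2^64 ≡ 840^2 = 705600 ≡ 841 (mod 869)
2^128 ≡ 841^2 = 707281 ≡ 784 (mod 869)
2^256 ≡ 784^2 = 614656 ≡ 273 (mod 869)
2^512 ≡ 273^2 = 74529 ≡ 664 (mod 869)
868 = 512 + 256 + 64 + 32 + 4 in binary powers of 2.
So 2^868 ≡ 664 · 273 · 841 · 840 · 16 ≡ 234 (mod 869).
Since 234 ≠ 1, base 2 is a Fermat witness: 869 is composite.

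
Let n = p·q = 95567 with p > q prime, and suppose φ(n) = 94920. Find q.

227

φ(n) = (p−1)(q−1) = n − (p+q) + 1, so p + q = 95567 − 94920 + 1 = 648.
p and q are the roots of t² − 648t + 95567 = 0.
Discriminant: 648² − 4·95567 = 419904 − 382268 = 37636; √37636 = 194.
q = (648 − 194)/2 = 227, p = (648 + 194)/2 = 421.
Check: 227 · 421 = 95567.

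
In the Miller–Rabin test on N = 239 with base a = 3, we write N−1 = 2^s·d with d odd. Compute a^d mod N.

1

239 − 1 = 238 = 2^1 · 119, so d = 119.
3^1 ≡ 3 (mod 239)
3^2 ≡ 3^2 = 9 ≡ 9 (mod 239)
3^4 ≡ 9^2 = 81 ≡ 81 (mod 239)
3^8 ≡ 81^2 = 6561 ≡ 108 (mod 239)
3^16 ≡ 108^2 = 11664 ≡ 192 (mod 239)
3^32 ≡ 192^2 = 36864 ≡ 58 (mod 239)
3^64 ≡ 58^2 = 3364 ≡ 18 (mod 239)
119 = 64 + 32 + 16 + 4 + 2 + 1 in binary powers of 2.
So 3^119 ≡ 18 · 58 · 192 · 81 · 9 · 3 ≡ 1 (mod 239).
Since 3^d ≡ 1 (mod 239), base 3 does not prove 239 composite.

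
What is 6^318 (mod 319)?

103

6^1 ≡ 6 (mod 319)
6^2 ≡ 6^2 = 36 ≡ 36 (mod 319)
6^4 ≡ 36^2 = 1296 ≡ 20 (mod 319)
6^8 ≡ 20^2 = 400 ≡ 81 (mod 319)
6^16 ≡ 81^2 = 6561 ≡ 181 (mod 319)
6^32 ≡ 181^2 = 32761 ≡ 223 (mod 319)
6^64 ≡ 223^2 = 49729 ≡ 284 (mod 319)
6^128 ≡ 284^2 = 80656 ≡ 268 (mod 319)
6^256 ≡ 268^2 = 71824 ≡ 49 (mod 319)
318 = 256 + 32 + 16 + 8 + 4 + 2 in binary powers of 2.
So 6^318 ≡ 49 · 223 · 181 · 81 · 20 · 36 ≡ 103 (mod 319).
Since 103 ≠ 1, base 6 is a Fermat witness: 319 is composite.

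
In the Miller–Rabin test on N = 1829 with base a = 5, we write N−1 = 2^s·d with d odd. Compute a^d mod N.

1829 − 1 = 1828 = 2^2 · 457, so d = 457.
5^1 ≡ 5 (mod 1829)
5^2 ≡ 5^2 = 25 ≡ 25 (mod 1829)
5^4 ≡ 25^2 = 625 ≡ 625 (mod 1829)
5^8 ≡ 625^2 = 390625 ≡ 1048 (mod 1829)
5^16 ≡ 1048^2 = 1098304 ≡ 904 (mod 1829)
5^32 ≡ 904^2 = 817216 ≡ 1482 (mod 1829)
5^64 ≡ 1482^2 = 2196324 ≡ 1524 (mod 1829)
5^128 ≡ 1524^2 = 2322576 ≡ 1575 (mod 1829)
5^256 ≡ 1575^2 = 2480625 ≡ 501 (mod 1829)
457 = 256 + 128 + 64 + 8 + 1 in binary powers of 2.
So 5^457 ≡ 501 · 1575 · 1524 · 1048 · 5 ≡ 1462 (mod 1829).
Squaring chain: 1462 → 1172; never reaches −1, so base 5 is a Miller–Rabin witness that 1829 is composite.

1462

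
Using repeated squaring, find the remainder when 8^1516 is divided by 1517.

174

8^1 ≡ 8 (mod 1517)
8^2 ≡ 8^2 = 64 ≡ 64 (mod 1517)
8^4 ≡ 64^2 = 4096 ≡ 1062 (mod 1517)
8^8 ≡ 1062^2 = 1127844 ≡ 713 (mod 1517)
8^16 ≡ 713^2 = 508369 ≡ 174 (mod 1517)
8^32 ≡ 174^2 = 30276 ≡ 1453 (mod 1517)
8^64 ≡ 1453^2 = 2111209 ≡ 1062 (mod 1517)
8^128 ≡ 1062^2 = 1127844 ≡ 713 (mod 1517)
8^256 ≡ 713^2 = 508369 ≡ 174 (mod 1517)
8^512 ≡ 174^2 = 30276 ≡ 1453 (mod 1517)
8^1024 ≡ 1453^2 = 2111209 ≡ 1062 (mod 1517)
1516 = 1024 + 256 + 128 + 64 + 32 + 8 + 4 in binary powers of 2.
So 8^1516 ≡ 1062 · 174 · 713 · 1062 · 1453 · 713 · 1062 ≡ 174 (mod 1517).
Since 174 ≠ 1, base 8 is a Fermat witness: 1517 is composite.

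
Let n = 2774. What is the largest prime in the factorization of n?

73

2774 = 2 · 1387
1387 = 19 · 73
73 is prime.
So 2774 = 2 · 19 · 73; the largest prime factor is 73.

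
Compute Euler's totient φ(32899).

Factor: 32899 = 167 · 197.
φ(32899) = (167−1) · (197−1) = 166 · 196 = 32536.

32536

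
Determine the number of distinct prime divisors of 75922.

5

75922 = 2 · 37961
37961 = 7 · 5423
5423 = 11 · 493
493 = 17 · 29
75922 = 2 · 7 · 11 · 17 · 29, which has 5 distinct prime factors.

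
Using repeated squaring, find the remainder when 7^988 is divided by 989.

767

7^1 ≡ 7 (mod 989)
7^2 ≡ 7^2 = 49 ≡ 49 (mod 989)
7^4 ≡ 49^2 = 2401 ≡ 423 (mod 989)
7^8 ≡ 423^2 = 178929 ≡ 909 (mod 989)
7^16 ≡ 909^2 = 826281 ≡ 466 (mod 989)
7^32 ≡ 466^2 = 217156 ≡ 565 (mod 989)
7^64 ≡ 565^2 = 319225 ≡ 767 (mod 989)
7^128 ≡ 767^2 = 588289 ≡ 823 (mod 989)
7^256 ≡ 823^2 = 677329 ≡ 853 (mod 989)
7^512 ≡ 853^2 = 727609 ≡ 694 (mod 989)
988 = 512 + 256 + 128 + 64 + 16 + 8 + 4 in binary powers of 2.
So 7^988 ≡ 694 · 853 · 823 · 767 · 466 · 909 · 423 ≡ 767 (mod 989).
Since 767 ≠ 1, base 7 is a Fermat witness: 989 is composite.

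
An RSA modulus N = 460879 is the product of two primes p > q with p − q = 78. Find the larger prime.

Since p = q + 78, we have 460879 = q(q + 78), so q² + 78q − 460879 = 0.
Discriminant: 78² + 4·460879 = 6084 + 1843516 = 1849600; √1849600 = 1360.
q = (−78 + 1360)/2 = 641, and p = q + 78 = 719.
Check: 641 · 719 = 460879.

719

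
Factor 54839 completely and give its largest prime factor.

54839 = 29 · 1891
1891 = 31 · 61
61 is prime.
So 54839 = 29 · 31 · 61; the largest prime factor is 61.

61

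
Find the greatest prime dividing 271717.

89

271717 = 43 · 6319
6319 = 71 · 89
89 is prime.
So 271717 = 43 · 71 · 89; the largest prime factor is 89.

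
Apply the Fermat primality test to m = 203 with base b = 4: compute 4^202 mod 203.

4^1 ≡ 4 (mod 203)
4^2 ≡ 4^2 = 16 ≡ 16 (mod 203)
4^4 ≡ 16^2 = 256 ≡ 53 (mod 203)
4^8 ≡ 53^2 = 2809 ≡ 170 (mod 203)
4^16 ≡ 170^2 = 28900 ≡ 74 (mod 203)
4^32 ≡ 74^2 = 5476 ≡ 198 (mod 203)
4^64 ≡ 198^2 = 39204 ≡ 25 (mod 203)
4^128 ≡ 25^2 = 625 ≡ 16 (mod 203)
202 = 128 + 64 + 8 + 2 in binary powers of 2.
So 4^202 ≡ 16 · 25 · 170 · 16 ≡ 123 (mod 203).
Since 123 ≠ 1, base 4 is a Fermat witness: 203 is composite.

123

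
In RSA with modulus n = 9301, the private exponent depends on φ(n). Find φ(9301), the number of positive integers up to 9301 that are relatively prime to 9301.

Factor: 9301 = 71 · 131.
φ(9301) = (71−1) · (131−1) = 70 · 130 = 9100.

9100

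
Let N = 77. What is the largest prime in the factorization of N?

77 = 7 · 11
11 is prime.
So 77 = 7 · 11; the largest prime factor is 11.

11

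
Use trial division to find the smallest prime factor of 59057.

59057 is odd.
Digit sum 26, not divisible by 3.
Ends in 7: not divisible by 5.
7: 59057 = 7·8436 + 5
11: 59057 = 11·5368 + 9
13: 59057 = 13·4542 + 11
17: 59057 = 17·3473 + 16
19: 59057 = 19·3108 + 5
23: 59057 = 23·2567 + 16
29: 59057 = 29·2036 + 13
31: 59057 = 31·1905 + 2
37: 59057 = 37·1596 + 5
41: 59057 = 41·1440 + 17
43: 59057 = 43·1373 + 18
47: 59057 = 47·1256 + 25
53: 59057 = 53·1114 + 15
59: 59057 = 59·1000 + 57
61: 59057 = 61·968 + 9
67: 59057 = 67·881 + 30
71: 59057 = 71·831 + 56
73: 59057 = 73·809

73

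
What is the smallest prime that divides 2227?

17

2227 is odd.
Digit sum 13, not divisible by 3.
Ends in 7: not divisible by 5.
7: 2227 = 7·318 + 1
11: 2227 = 11·202 + 5
13: 2227 = 13·171 + 4
17: 2227 = 17·131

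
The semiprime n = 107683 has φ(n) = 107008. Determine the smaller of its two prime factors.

257

φ(n) = (p−1)(q−1) = n − (p+q) + 1, so p + q = 107683 − 107008 + 1 = 676.
p and q are the roots of t² − 676t + 107683 = 0.
Discriminant: 676² − 4·107683 = 456976 − 430732 = 26244; √26244 = 162.
q = (676 − 162)/2 = 257, p = (676 + 162)/2 = 419.
Check: 257 · 419 = 107683.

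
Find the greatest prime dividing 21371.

21371 = 7 · 3053
3053 = 43 · 71
71 is prime.
So 21371 = 7 · 43 · 71; the largest prime factor is 71.

71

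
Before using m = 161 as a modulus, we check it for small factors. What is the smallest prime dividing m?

7

161 is odd.
Digit sum 8, not divisible by 3.
Ends in 1: not divisible by 5.
7: 161 = 7·23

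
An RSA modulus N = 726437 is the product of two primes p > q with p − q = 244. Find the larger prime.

Since p = q + 244, we have 726437 = q(q + 244), so q² + 244q − 726437 = 0.
Discriminant: 244² + 4·726437 = 59536 + 2905748 = 2965284; √2965284 = 1722.
q = (−244 + 1722)/2 = 739, and p = q + 244 = 983.
Check: 739 · 983 = 726437.

983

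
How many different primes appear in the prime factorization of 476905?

476905 = 5 · 95381
95381 = 11 · 8671
8671 = 13 · 667
667 = 23 · 29
476905 = 5 · 11 · 13 · 23 · 29, which has 5 distinct prime factors.

5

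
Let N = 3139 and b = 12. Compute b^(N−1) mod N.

12^1 ≡ 12 (mod 3139)
12^2 ≡ 12^2 = 144 ≡ 144 (mod 3139)
12^4 ≡ 144^2 = 20736 ≡ 1902 (mod 3139)
12^8 ≡ 1902^2 = 3617604 ≡ 1476 (mod 3139)
12^16 ≡ 1476^2 = 2178576 ≡ 110 (mod 3139)
12^32 ≡ 110^2 = 12100 ≡ 2683 (mod 3139)
12^64 ≡ 2683^2 = 7198489 ≡ 762 (mod 3139)
12^128 ≡ 762^2 = 580644 ≡ 3068 (mod 3139)
12^256 ≡ 3068^2 = 9412624 ≡ 1902 (mod 3139)
12^512 ≡ 1902^2 = 3617604 ≡ 1476 (mod 3139)
12^1024 ≡ 1476^2 = 2178576 ≡ 110 (mod 3139)
12^2048 ≡ 110^2 = 12100 ≡ 2683 (mod 3139)
3138 = 2048 + 1024 + 64 + 2 in binary powers of 2.
So 12^3138 ≡ 2683 · 110 · 762 · 144 ≡ 649 (mod 3139).
Since 649 ≠ 1, base 12 is a Fermat witness: 3139 is composite.

649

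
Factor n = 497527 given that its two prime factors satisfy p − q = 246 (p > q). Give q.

593

Since p = q + 246, we have 497527 = q(q + 246), so q² + 246q − 497527 = 0.
Discriminant: 246² + 4·497527 = 60516 + 1990108 = 2050624; √2050624 = 1432.
q = (−246 + 1432)/2 = 593, and p = q + 246 = 839.
Check: 593 · 839 = 497527.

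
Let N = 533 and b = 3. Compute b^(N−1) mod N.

3^1 ≡ 3 (mod 533)
3^2 ≡ 3^2 = 9 ≡ 9 (mod 533)
3^4 ≡ 9^2 = 81 ≡ 81 (mod 533)
3^8 ≡ 81^2 = 6561 ≡ 165 (mod 533)
3^16 ≡ 165^2 = 27225 ≡ 42 (mod 533)
3^32 ≡ 42^2 = 1764 ≡ 165 (mod 533)
3^64 ≡ 165^2 = 27225 ≡ 42 (mod 533)
3^128 ≡ 42^2 = 1764 ≡ 165 (mod 533)
3^256 ≡ 165^2 = 27225 ≡ 42 (mod 533)
3^512 ≡ 42^2 = 1764 ≡ 165 (mod 533)
532 = 512 + 16 + 4 in binary powers of 2.
So 3^532 ≡ 165 · 42 · 81 ≡ 81 (mod 533).
Since 81 ≠ 1, base 3 is a Fermat witness: 533 is composite.

81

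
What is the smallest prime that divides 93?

3

93 is odd.
Digit sum 12, divisible by 3.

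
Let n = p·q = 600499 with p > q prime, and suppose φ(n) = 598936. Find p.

φ(n) = (p−1)(q−1) = n − (p+q) + 1, so p + q = 600499 − 598936 + 1 = 1564.
p and q are the roots of t² − 1564t + 600499 = 0.
Discriminant: 1564² − 4·600499 = 2446096 − 2401996 = 44100; √44100 = 210.
q = (1564 − 210)/2 = 677, p = (1564 + 210)/2 = 887.
Check: 677 · 887 = 600499.

887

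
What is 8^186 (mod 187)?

47

8^1 ≡ 8 (mod 187)
8^2 ≡ 8^2 = 64 ≡ 64 (mod 187)
8^4 ≡ 64^2 = 4096 ≡ 169 (mod 187)
8^8 ≡ 169^2 = 28561 ≡ 137 (mod 187)
8^16 ≡ 137^2 = 18769 ≡ 69 (mod 187)
8^32 ≡ 69^2 = 4761 ≡ 86 (mod 187)
8^64 ≡ 86^2 = 7396 ≡ 103 (mod 187)
8^128 ≡ 103^2 = 10609 ≡ 137 (mod 187)
186 = 128 + 32 + 16 + 8 + 2 in binary powers of 2.
So 8^186 ≡ 137 · 86 · 69 · 137 · 64 ≡ 47 (mod 187).
Since 47 ≠ 1, base 8 is a Fermat witness: 187 is composite.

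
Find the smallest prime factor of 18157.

18157 is odd.
Digit sum 22, not divisible by 3.
Ends in 7: not divisible by 5.
7: 18157 = 7·2593 + 6
11: 18157 = 11·1650 + 7
13: 18157 = 13·1396 + 9
17: 18157 = 17·1068 + 1
19: 18157 = 19·955 + 12
23: 18157 = 23·789 + 10
29: 18157 = 29·626 + 3
31: 18157 = 31·585 + 22
37: 18157 = 37·490 + 27
41: 18157 = 41·442 + 35
43: 18157 = 43·422 + 11
47: 18157 = 47·386 + 15
53: 18157 = 53·342 + 31
59: 18157 = 59·307 + 44
61: 18157 = 61·297 + 40
67: 18157 = 67·271

67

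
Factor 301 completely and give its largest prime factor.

301 = 7 · 43
43 is prime.
So 301 = 7 · 43; the largest prime factor is 43.

43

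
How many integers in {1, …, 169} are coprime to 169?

156

Factor: 169 = 13^2.
φ(169) = 13^1·(13−1) = 156.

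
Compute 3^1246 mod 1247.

608

3^1 ≡ 3 (mod 1247)
3^2 ≡ 3^2 = 9 ≡ 9 (mod 1247)
3^4 ≡ 9^2 = 81 ≡ 81 (mod 1247)
3^8 ≡ 81^2 = 6561 ≡ 326 (mod 1247)
3^16 ≡ 326^2 = 106276 ≡ 281 (mod 1247)
3^32 ≡ 281^2 = 78961 ≡ 400 (mod 1247)
3^64 ≡ 400^2 = 160000 ≡ 384 (mod 1247)
3^128 ≡ 384^2 = 147456 ≡ 310 (mod 1247)
3^256 ≡ 310^2 = 96100 ≡ 81 (mod 1247)
3^512 ≡ 81^2 = 6561 ≡ 326 (mod 1247)
3^1024 ≡ 326^2 = 106276 ≡ 281 (mod 1247)
1246 = 1024 + 128 + 64 + 16 + 8 + 4 + 2 in binary powers of 2.
So 3^1246 ≡ 281 · 310 · 384 · 281 · 326 · 81 · 9 ≡ 608 (mod 1247).
Since 608 ≠ 1, base 3 is a Fermat witness: 1247 is composite.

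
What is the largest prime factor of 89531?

89531 = 13 · 6887
6887 = 71 · 97
97 is prime.
So 89531 = 13 · 71 · 97; the largest prime factor is 97.

97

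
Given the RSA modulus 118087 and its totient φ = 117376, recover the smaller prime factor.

φ(n) = (p−1)(q−1) = n − (p+q) + 1, so p + q = 118087 − 117376 + 1 = 712.
p and q are the roots of t² − 712t + 118087 = 0.
Discriminant: 712² − 4·118087 = 506944 − 472348 = 34596; √34596 = 186.
q = (712 − 186)/2 = 263, p = (712 + 186)/2 = 449.
Check: 263 · 449 = 118087.

263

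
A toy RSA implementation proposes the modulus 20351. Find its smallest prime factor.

20351 is odd.
Digit sum 11, not divisible by 3.
Ends in 1: not divisible by 5.
7: 20351 = 7·2907 + 2
11: 20351 = 11·1850 + 1
13: 20351 = 13·1565 + 6
17: 20351 = 17·1197 + 2
19: 20351 = 19·1071 + 2
23: 20351 = 23·884 + 19
29: 20351 = 29·701 + 22
31: 20351 = 31·656 + 15
37: 20351 = 37·550 + 1
41: 20351 = 41·496 + 15
43: 20351 = 43·473 + 12
47: 20351 = 47·433

47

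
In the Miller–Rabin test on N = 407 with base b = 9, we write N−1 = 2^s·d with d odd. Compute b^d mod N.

407 − 1 = 406 = 2^1 · 203, so d = 203.
9^1 ≡ 9 (mod 407)
9^2 ≡ 9^2 = 81 ≡ 81 (mod 407)
9^4 ≡ 81^2 = 6561 ≡ 49 (mod 407)
9^8 ≡ 49^2 = 2401 ≡ 366 (mod 407)
9^16 ≡ 366^2 = 133956 ≡ 53 (mod 407)
9^32 ≡ 53^2 = 2809 ≡ 367 (mod 407)
9^64 ≡ 367^2 = 134689 ≡ 379 (mod 407)
9^128 ≡ 379^2 = 143641 ≡ 377 (mod 407)
203 = 128 + 64 + 8 + 2 + 1 in binary powers of 2.
So 9^203 ≡ 377 · 379 · 366 · 81 · 9 ≡ 256 (mod 407).
Squaring chain: 256; never reaches −1, so base 9 is a Miller–Rabin witness that 407 is composite.

256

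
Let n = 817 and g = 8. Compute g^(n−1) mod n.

8^1 ≡ 8 (mod 817)
8^2 ≡ 8^2 = 64 ≡ 64 (mod 817)
8^4 ≡ 64^2 = 4096 ≡ 11 (mod 817)
8^8 ≡ 11^2 = 121 ≡ 121 (mod 817)
8^16 ≡ 121^2 = 14641 ≡ 752 (mod 817)
8^32 ≡ 752^2 = 565504 ≡ 140 (mod 817)
8^64 ≡ 140^2 = 19600 ≡ 809 (mod 817)
8^128 ≡ 809^2 = 654481 ≡ 64 (mod 817)
8^256 ≡ 64^2 = 4096 ≡ 11 (mod 817)
8^512 ≡ 11^2 = 121 ≡ 121 (mod 817)
816 = 512 + 256 + 32 + 16 in binary powers of 2.
So 8^816 ≡ 121 · 11 · 140 · 752 ≡ 742 (mod 817).
Since 742 ≠ 1, base 8 is a Fermat witness: 817 is composite.

742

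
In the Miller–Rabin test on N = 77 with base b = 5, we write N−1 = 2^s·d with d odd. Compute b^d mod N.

75

77 − 1 = 76 = 2^2 · 19, so d = 19.
5^1 ≡ 5 (mod 77)
5^2 ≡ 5^2 = 25 ≡ 25 (mod 77)
5^4 ≡ 25^2 = 625 ≡ 9 (mod 77)
5^8 ≡ 9^2 = 81 ≡ 4 (mod 77)
5^16 ≡ 4^2 = 16 ≡ 16 (mod 77)
19 = 16 + 2 + 1 in binary powers of 2.
So 5^19 ≡ 16 · 25 · 5 ≡ 75 (mod 77).
Squaring chain: 75 → 4; never reaches −1, so base 5 is a Miller–Rabin witness that 77 is composite.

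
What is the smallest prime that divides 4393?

23

4393 is odd.
Digit sum 19, not divisible by 3.
Ends in 3: not divisible by 5.
7: 4393 = 7·627 + 4
11: 4393 = 11·399 + 4
13: 4393 = 13·337 + 12
17: 4393 = 17·258 + 7
19: 4393 = 19·231 + 4
23: 4393 = 23·191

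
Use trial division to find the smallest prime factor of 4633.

4633 is odd.
Digit sum 16, not divisible by 3.
Ends in 3: not divisible by 5.
7: 4633 = 7·661 + 6
11: 4633 = 11·421 + 2
13: 4633 = 13·356 + 5
17: 4633 = 17·272 + 9
19: 4633 = 19·243 + 16
23: 4633 = 23·201 + 10
29: 4633 = 29·159 + 22
31: 4633 = 31·149 + 14
37: 4633 = 37·125 + 8
41: 4633 = 41·113

41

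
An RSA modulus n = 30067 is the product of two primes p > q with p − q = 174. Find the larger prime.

Since p = q + 174, we have 30067 = q(q + 174), so q² + 174q − 30067 = 0.
Discriminant: 174² + 4·30067 = 30276 + 120268 = 150544; √150544 = 388.
q = (−174 + 388)/2 = 107, and p = q + 174 = 281.
Check: 107 · 281 = 30067.

281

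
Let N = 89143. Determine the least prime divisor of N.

97

89143 is odd.
Digit sum 25, not divisible by 3.
Ends in 3: not divisible by 5.
7: 89143 = 7·12734 + 5
11: 89143 = 11·8103 + 10
13: 89143 = 13·6857 + 2
17: 89143 = 17·5243 + 12
19: 89143 = 19·4691 + 14
23: 89143 = 23·3875 + 18
29: 89143 = 29·3073 + 26
31: 89143 = 31·2875 + 18
37: 89143 = 37·2409 + 10
41: 89143 = 41·2174 + 9
43: 89143 = 43·2073 + 4
47: 89143 = 47·1896 + 31
53: 89143 = 53·1681 + 50
59: 89143 = 59·1510 + 53
61: 89143 = 61·1461 + 22
67: 89143 = 67·1330 + 33
71: 89143 = 71·1255 + 38
73: 89143 = 73·1221 + 10
79: 89143 = 79·1128 + 31
83: 89143 = 83·1074 + 1
89: 89143 = 89·1001 + 54
97: 89143 = 97·919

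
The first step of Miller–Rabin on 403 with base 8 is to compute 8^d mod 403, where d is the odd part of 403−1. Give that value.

403 − 1 = 402 = 2^1 · 201, so d = 201.
8^1 ≡ 8 (mod 403)
8^2 ≡ 8^2 = 64 ≡ 64 (mod 403)
8^4 ≡ 64^2 = 4096 ≡ 66 (mod 403)
8^8 ≡ 66^2 = 4356 ≡ 326 (mod 403)
8^16 ≡ 326^2 = 106276 ≡ 287 (mod 403)
8^32 ≡ 287^2 = 82369 ≡ 157 (mod 403)
8^64 ≡ 157^2 = 24649 ≡ 66 (mod 403)
8^128 ≡ 66^2 = 4356 ≡ 326 (mod 403)
201 = 128 + 64 + 8 + 1 in binary powers of 2.
So 8^201 ≡ 326 · 66 · 326 · 8 ≡ 8 (mod 403).
Squaring chain: 8; never reaches −1, so base 8 is a Miller–Rabin witness that 403 is composite.

8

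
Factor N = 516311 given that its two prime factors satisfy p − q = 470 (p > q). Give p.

991

Since p = q + 470, we have 516311 = q(q + 470), so q² + 470q − 516311 = 0.
Discriminant: 470² + 4·516311 = 220900 + 2065244 = 2286144; √2286144 = 1512.
q = (−470 + 1512)/2 = 521, and p = q + 470 = 991.
Check: 521 · 991 = 516311.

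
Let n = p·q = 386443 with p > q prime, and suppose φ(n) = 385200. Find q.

φ(n) = (p−1)(q−1) = n − (p+q) + 1, so p + q = 386443 − 385200 + 1 = 1244.
p and q are the roots of t² − 1244t + 386443 = 0.
Discriminant: 1244² − 4·386443 = 1547536 − 1545772 = 1764; √1764 = 42.
q = (1244 − 42)/2 = 601, p = (1244 + 42)/2 = 643.
Check: 601 · 643 = 386443.

601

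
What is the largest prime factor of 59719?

89

59719 = 11 · 5429
5429 = 61 · 89
89 is prime.
So 59719 = 11 · 61 · 89; the largest prime factor is 89.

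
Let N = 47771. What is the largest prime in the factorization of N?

67

47771 = 23 · 2077
2077 = 31 · 67
67 is prime.
So 47771 = 23 · 31 · 67; the largest prime factor is 67.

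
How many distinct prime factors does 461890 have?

461890 = 2 · 230945
230945 = 5 · 46189
46189 = 11 · 4199
4199 = 13 · 323
323 = 17 · 19
461890 = 2 · 5 · 11 · 13 · 17 · 19, which has 6 distinct prime factors.

6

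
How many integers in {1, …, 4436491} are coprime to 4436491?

Factor: 4436491 = 127 · 181 · 193.
φ(4436491) = (127−1) · (181−1) · (193−1) = 126 · 180 · 192 = 4354560.

4354560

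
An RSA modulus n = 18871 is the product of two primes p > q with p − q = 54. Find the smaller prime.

113

Since p = q + 54, we have 18871 = q(q + 54), so q² + 54q − 18871 = 0.
Discriminant: 54² + 4·18871 = 2916 + 75484 = 78400; √78400 = 280.
q = (−54 + 280)/2 = 113, and p = q + 54 = 167.
Check: 113 · 167 = 18871.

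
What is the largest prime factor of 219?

219 = 3 · 73
73 is prime.
So 219 = 3 · 73; the largest prime factor is 73.

73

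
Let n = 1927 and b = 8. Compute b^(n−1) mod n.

1630

8^1 ≡ 8 (mod 1927)
8^2 ≡ 8^2 = 64 ≡ 64 (mod 1927)
8^4 ≡ 64^2 = 4096 ≡ 242 (mod 1927)
8^8 ≡ 242^2 = 58564 ≡ 754 (mod 1927)
8^16 ≡ 754^2 = 568516 ≡ 51 (mod 1927)
8^32 ≡ 51^2 = 2601 ≡ 674 (mod 1927)
8^64 ≡ 674^2 = 454276 ≡ 1431 (mod 1927)
8^128 ≡ 1431^2 = 2047761 ≡ 1287 (mod 1927)
8^256 ≡ 1287^2 = 1656369 ≡ 1076 (mod 1927)
8^512 ≡ 1076^2 = 1157776 ≡ 1576 (mod 1927)
8^1024 ≡ 1576^2 = 2483776 ≡ 1800 (mod 1927)
1926 = 1024 + 512 + 256 + 128 + 4 + 2 in binary powers of 2.
So 8^1926 ≡ 1800 · 1576 · 1076 · 1287 · 242 · 64 ≡ 1630 (mod 1927).
Since 1630 ≠ 1, base 8 is a Fermat witness: 1927 is composite.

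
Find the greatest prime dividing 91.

13

91 = 7 · 13
13 is prime.
So 91 = 7 · 13; the largest prime factor is 13.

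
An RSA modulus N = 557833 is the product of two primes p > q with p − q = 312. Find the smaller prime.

607

Since p = q + 312, we have 557833 = q(q + 312), so q² + 312q − 557833 = 0.
Discriminant: 312² + 4·557833 = 97344 + 2231332 = 2328676; √2328676 = 1526.
q = (−312 + 1526)/2 = 607, and p = q + 312 = 919.
Check: 607 · 919 = 557833.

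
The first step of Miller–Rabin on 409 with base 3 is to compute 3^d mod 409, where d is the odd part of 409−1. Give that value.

266

409 − 1 = 408 = 2^3 · 51, so d = 51.
3^1 ≡ 3 (mod 409)
3^2 ≡ 3^2 = 9 ≡ 9 (mod 409)
3^4 ≡ 9^2 = 81 ≡ 81 (mod 409)
3^8 ≡ 81^2 = 6561 ≡ 17 (mod 409)
3^16 ≡ 17^2 = 289 ≡ 289 (mod 409)
3^32 ≡ 289^2 = 83521 ≡ 85 (mod 409)
51 = 32 + 16 + 2 + 1 in binary powers of 2.
So 3^51 ≡ 85 · 289 · 9 · 3 ≡ 266 (mod 409).
Squaring chain: 266 → 408 → 1; reaches −1, so base 3 does not prove 409 composite.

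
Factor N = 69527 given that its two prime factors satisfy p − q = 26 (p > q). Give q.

Since p = q + 26, we have 69527 = q(q + 26), so q² + 26q − 69527 = 0.
Discriminant: 26² + 4·69527 = 676 + 278108 = 278784; √278784 = 528.
q = (−26 + 528)/2 = 251, and p = q + 26 = 277.
Check: 251 · 277 = 69527.

251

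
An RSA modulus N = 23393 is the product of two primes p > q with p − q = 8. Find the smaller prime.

149

Since p = q + 8, we have 23393 = q(q + 8), so q² + 8q − 23393 = 0.
Discriminant: 8² + 4·23393 = 64 + 93572 = 93636; √93636 = 306.
q = (−8 + 306)/2 = 149, and p = q + 8 = 157.
Check: 149 · 157 = 23393.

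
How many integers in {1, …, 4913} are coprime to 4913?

Factor: 4913 = 17^3.
φ(4913) = 17^2·(17−1) = 4624.

4624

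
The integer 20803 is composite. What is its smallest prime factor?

20803 is odd.
Digit sum 13, not divisible by 3.
Ends in 3: not divisible by 5.
7: 20803 = 7·2971 + 6
11: 20803 = 11·1891 + 2
13: 20803 = 13·1600 + 3
17: 20803 = 17·1223 + 12
19: 20803 = 19·1094 + 17
23: 20803 = 23·904 + 11
29: 20803 = 29·717 + 10
31: 20803 = 31·671 + 2
37: 20803 = 37·562 + 9
41: 20803 = 41·507 + 16
43: 20803 = 43·483 + 34
47: 20803 = 47·442 + 29
53: 20803 = 53·392 + 27
59: 20803 = 59·352 + 35
61: 20803 = 61·341 + 2
67: 20803 = 67·310 + 33
71: 20803 = 71·293

71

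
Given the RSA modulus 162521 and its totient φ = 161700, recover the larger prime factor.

491

φ(n) = (p−1)(q−1) = n − (p+q) + 1, so p + q = 162521 − 161700 + 1 = 822.
p and q are the roots of t² − 822t + 162521 = 0.
Discriminant: 822² − 4·162521 = 675684 − 650084 = 25600; √25600 = 160.
q = (822 − 160)/2 = 331, p = (822 + 160)/2 = 491.
Check: 331 · 491 = 162521.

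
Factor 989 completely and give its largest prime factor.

43

989 = 23 · 43
43 is prime.
So 989 = 23 · 43; the largest prime factor is 43.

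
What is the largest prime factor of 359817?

73

359817 = 3 · 119939
119939 = 31 · 3869
3869 = 53 · 73
73 is prime.
So 359817 = 3 · 31 · 53 · 73; the largest prime factor is 73.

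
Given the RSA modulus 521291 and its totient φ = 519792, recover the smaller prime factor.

547

φ(n) = (p−1)(q−1) = n − (p+q) + 1, so p + q = 521291 − 519792 + 1 = 1500.
p and q are the roots of t² − 1500t + 521291 = 0.
Discriminant: 1500² − 4·521291 = 2250000 − 2085164 = 164836; √164836 = 406.
q = (1500 − 406)/2 = 547, p = (1500 + 406)/2 = 953.
Check: 547 · 953 = 521291.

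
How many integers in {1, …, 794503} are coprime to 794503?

768768

Factor: 794503 = 79 · 89 · 113.
φ(794503) = (79−1) · (89−1) · (113−1) = 78 · 88 · 112 = 768768.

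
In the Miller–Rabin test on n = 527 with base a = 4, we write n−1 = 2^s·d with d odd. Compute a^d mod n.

527 − 1 = 526 = 2^1 · 263, so d = 263.
4^1 ≡ 4 (mod 527)
4^2 ≡ 4^2 = 16 ≡ 16 (mod 527)
4^4 ≡ 16^2 = 256 ≡ 256 (mod 527)
4^8 ≡ 256^2 = 65536 ≡ 188 (mod 527)
4^16 ≡ 188^2 = 35344 ≡ 35 (mod 527)
4^32 ≡ 35^2 = 1225 ≡ 171 (mod 527)
4^64 ≡ 171^2 = 29241 ≡ 256 (mod 527)
4^128 ≡ 256^2 = 65536 ≡ 188 (mod 527)
4^256 ≡ 188^2 = 35344 ≡ 35 (mod 527)
263 = 256 + 4 + 2 + 1 in binary powers of 2.
So 4^263 ≡ 35 · 256 · 16 · 4 ≡ 64 (mod 527).
Squaring chain: 64; never reaches −1, so base 4 is a Miller–Rabin witness that 527 is composite.

64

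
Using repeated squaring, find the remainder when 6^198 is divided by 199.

6^1 ≡ 6 (mod 199)
6^2 ≡ 6^2 = 36 ≡ 36 (mod 199)
6^4 ≡ 36^2 = 1296 ≡ 102 (mod 199)
6^8 ≡ 102^2 = 10404 ≡ 56 (mod 199)
6^16 ≡ 56^2 = 3136 ≡ 151 (mod 199)
6^32 ≡ 151^2 = 22801 ≡ 115 (mod 199)
6^64 ≡ 115^2 = 13225 ≡ 91 (mod 199)
6^128 ≡ 91^2 = 8281 ≡ 122 (mod 199)
198 = 128 + 64 + 4 + 2 in binary powers of 2.
So 6^198 ≡ 122 · 91 · 102 · 36 ≡ 1 (mod 199).
Since the result is 1, base 6 gives no evidence that 199 is composite.

1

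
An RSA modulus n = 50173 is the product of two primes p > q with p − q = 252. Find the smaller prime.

Since p = q + 252, we have 50173 = q(q + 252), so q² + 252q − 50173 = 0.
Discriminant: 252² + 4·50173 = 63504 + 200692 = 264196; √264196 = 514.
q = (−252 + 514)/2 = 131, and p = q + 252 = 383.
Check: 131 · 383 = 50173.

131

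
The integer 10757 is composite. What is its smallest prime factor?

10757 is odd.
Digit sum 20, not divisible by 3.
Ends in 7: not divisible by 5.
7: 10757 = 7·1536 + 5
11: 10757 = 11·977 + 10
13: 10757 = 13·827 + 6
17: 10757 = 17·632 + 13
19: 10757 = 19·566 + 3
23: 10757 = 23·467 + 16
29: 10757 = 29·370 + 27
31: 10757 = 31·347

31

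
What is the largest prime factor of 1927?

1927 = 41 · 47
47 is prime.
So 1927 = 41 · 47; the largest prime factor is 47.

47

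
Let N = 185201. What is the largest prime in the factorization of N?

185201 = 43 · 4307
4307 = 59 · 73
73 is prime.
So 185201 = 43 · 59 · 73; the largest prime factor is 73.

73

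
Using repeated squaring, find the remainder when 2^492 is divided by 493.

2^1 ≡ 2 (mod 493)
2^2 ≡ 2^2 = 4 ≡ 4 (mod 493)
2^4 ≡ 4^2 = 16 ≡ 16 (mod 493)
2^8 ≡ 16^2 = 256 ≡ 256 (mod 493)
2^16 ≡ 256^2 = 65536 ≡ 460 (mod 493)
2^32 ≡ 460^2 = 211600 ≡ 103 (mod 493)
2^64 ≡ 103^2 = 10609 ≡ 256 (mod 493)
2^128 ≡ 256^2 = 65536 ≡ 460 (mod 493)
2^256 ≡ 460^2 = 211600 ≡ 103 (mod 493)
492 = 256 + 128 + 64 + 32 + 8 + 4 in binary powers of 2.
So 2^492 ≡ 103 · 460 · 256 · 103 · 256 · 16 ≡ 373 (mod 493).
Since 373 ≠ 1, base 2 is a Fermat witness: 493 is composite.

373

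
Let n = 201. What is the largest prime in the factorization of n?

201 = 3 · 67
67 is prime.
So 201 = 3 · 67; the largest prime factor is 67.

67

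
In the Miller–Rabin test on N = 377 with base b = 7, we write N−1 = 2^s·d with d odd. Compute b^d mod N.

377 − 1 = 376 = 2^3 · 47, so d = 47.
7^1 ≡ 7 (mod 377)
7^2 ≡ 7^2 = 49 ≡ 49 (mod 377)
7^4 ≡ 49^2 = 2401 ≡ 139 (mod 377)
7^8 ≡ 139^2 = 19321 ≡ 94 (mod 377)
7^16 ≡ 94^2 = 8836 ≡ 165 (mod 377)
7^32 ≡ 165^2 = 27225 ≡ 81 (mod 377)
47 = 32 + 8 + 4 + 2 + 1 in binary powers of 2.
So 7^47 ≡ 81 · 94 · 139 · 49 · 7 ≡ 132 (mod 377).
Squaring chain: 132 → 82 → 315; never reaches −1, so base 7 is a Miller–Rabin witness that 377 is composite.

132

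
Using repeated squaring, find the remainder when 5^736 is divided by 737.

5^1 ≡ 5 (mod 737)
5^2 ≡ 5^2 = 25 ≡ 25 (mod 737)
5^4 ≡ 25^2 = 625 ≡ 625 (mod 737)
5^8 ≡ 625^2 = 390625 ≡ 15 (mod 737)
5^16 ≡ 15^2 = 225 ≡ 225 (mod 737)
5^32 ≡ 225^2 = 50625 ≡ 509 (mod 737)
5^64 ≡ 509^2 = 259081 ≡ 394 (mod 737)
5^128 ≡ 394^2 = 155236 ≡ 466 (mod 737)
5^256 ≡ 466^2 = 217156 ≡ 478 (mod 737)
5^512 ≡ 478^2 = 228484 ≡ 14 (mod 737)
736 = 512 + 128 + 64 + 32 in binary powers of 2.
So 5^736 ≡ 14 · 466 · 394 · 509 ≡ 643 (mod 737).
Since 643 ≠ 1, base 5 is a Fermat witness: 737 is composite.

643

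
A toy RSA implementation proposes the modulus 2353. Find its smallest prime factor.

13

2353 is odd.
Digit sum 13, not divisible by 3.
Ends in 3: not divisible by 5.
7: 2353 = 7·336 + 1
11: 2353 = 11·213 + 10
13: 2353 = 13·181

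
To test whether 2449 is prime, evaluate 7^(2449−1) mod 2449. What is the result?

994

7^1 ≡ 7 (mod 2449)
7^2 ≡ 7^2 = 49 ≡ 49 (mod 2449)
7^4 ≡ 49^2 = 2401 ≡ 2401 (mod 2449)
7^8 ≡ 2401^2 = 5764801 ≡ 2304 (mod 2449)
7^16 ≡ 2304^2 = 5308416 ≡ 1433 (mod 2449)
7^32 ≡ 1433^2 = 2053489 ≡ 1227 (mod 2449)
7^64 ≡ 1227^2 = 1505529 ≡ 1843 (mod 2449)
7^128 ≡ 1843^2 = 3396649 ≡ 2335 (mod 2449)
7^256 ≡ 2335^2 = 5452225 ≡ 751 (mod 2449)
7^512 ≡ 751^2 = 564001 ≡ 731 (mod 2449)
7^1024 ≡ 731^2 = 534361 ≡ 479 (mod 2449)
7^2048 ≡ 479^2 = 229441 ≡ 1684 (mod 2449)
2448 = 2048 + 256 + 128 + 16 in binary powers of 2.
So 7^2448 ≡ 1684 · 751 · 2335 · 1433 ≡ 994 (mod 2449).
Since 994 ≠ 1, base 7 is a Fermat witness: 2449 is composite.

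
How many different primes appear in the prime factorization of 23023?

23023 = 7 · 3289
3289 = 11 · 299
299 = 13 · 23
23023 = 7 · 11 · 13 · 23, which has 4 distinct prime factors.

4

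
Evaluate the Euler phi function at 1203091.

Factor: 1203091 = 79 · 97 · 157.
φ(1203091) = (79−1) · (97−1) · (157−1) = 78 · 96 · 156 = 1168128.

1168128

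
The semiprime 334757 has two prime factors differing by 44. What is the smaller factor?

Since p = q + 44, we have 334757 = q(q + 44), so q² + 44q − 334757 = 0.
Discriminant: 44² + 4·334757 = 1936 + 1339028 = 1340964; √1340964 = 1158.
q = (−44 + 1158)/2 = 557, and p = q + 44 = 601.
Check: 557 · 601 = 334757.

557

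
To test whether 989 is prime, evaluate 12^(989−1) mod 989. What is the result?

12^1 ≡ 12 (mod 989)
12^2 ≡ 12^2 = 144 ≡ 144 (mod 989)
12^4 ≡ 144^2 = 20736 ≡ 956 (mod 989)
12^8 ≡ 956^2 = 913936 ≡ 100 (mod 989)
12^16 ≡ 100^2 = 10000 ≡ 110 (mod 989)
12^32 ≡ 110^2 = 12100 ≡ 232 (mod 989)
12^64 ≡ 232^2 = 53824 ≡ 418 (mod 989)
12^128 ≡ 418^2 = 174724 ≡ 660 (mod 989)
12^256 ≡ 660^2 = 435600 ≡ 440 (mod 989)
12^512 ≡ 440^2 = 193600 ≡ 745 (mod 989)
988 = 512 + 256 + 128 + 64 + 16 + 8 + 4 in binary powers of 2.
So 12^988 ≡ 745 · 440 · 660 · 418 · 110 · 100 · 956 ≡ 418 (mod 989).
Since 418 ≠ 1, base 12 is a Fermat witness: 989 is composite.

418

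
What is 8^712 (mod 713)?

8^1 ≡ 8 (mod 713)
8^2 ≡ 8^2 = 64 ≡ 64 (mod 713)
8^4 ≡ 64^2 = 4096 ≡ 531 (mod 713)
8^8 ≡ 531^2 = 281961 ≡ 326 (mod 713)
8^16 ≡ 326^2 = 106276 ≡ 39 (mod 713)
8^32 ≡ 39^2 = 1521 ≡ 95 (mod 713)
8^64 ≡ 95^2 = 9025 ≡ 469 (mod 713)
8^128 ≡ 469^2 = 219961 ≡ 357 (mod 713)
8^256 ≡ 357^2 = 127449 ≡ 535 (mod 713)
8^512 ≡ 535^2 = 286225 ≡ 312 (mod 713)
712 = 512 + 128 + 64 + 8 in binary powers of 2.
So 8^712 ≡ 312 · 357 · 469 · 326 ≡ 188 (mod 713).
Since 188 ≠ 1, base 8 is a Fermat witness: 713 is composite.

188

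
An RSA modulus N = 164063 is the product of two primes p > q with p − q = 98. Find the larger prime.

457

Since p = q + 98, we have 164063 = q(q + 98), so q² + 98q − 164063 = 0.
Discriminant: 98² + 4·164063 = 9604 + 656252 = 665856; √665856 = 816.
q = (−98 + 816)/2 = 359, and p = q + 98 = 457.
Check: 359 · 457 = 164063.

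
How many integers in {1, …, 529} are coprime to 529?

Factor: 529 = 23^2.
φ(529) = 23^1·(23−1) = 506.

506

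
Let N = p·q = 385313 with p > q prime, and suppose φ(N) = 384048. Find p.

757

φ(n) = (p−1)(q−1) = n − (p+q) + 1, so p + q = 385313 − 384048 + 1 = 1266.
p and q are the roots of t² − 1266t + 385313 = 0.
Discriminant: 1266² − 4·385313 = 1602756 − 1541252 = 61504; √61504 = 248.
q = (1266 − 248)/2 = 509, p = (1266 + 248)/2 = 757.
Check: 509 · 757 = 385313.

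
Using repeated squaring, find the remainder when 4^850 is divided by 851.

4^1 ≡ 4 (mod 851)
4^2 ≡ 4^2 = 16 ≡ 16 (mod 851)
4^4 ≡ 16^2 = 256 ≡ 256 (mod 851)
4^8 ≡ 256^2 = 65536 ≡ 9 (mod 851)
4^16 ≡ 9^2 = 81 ≡ 81 (mod 851)
4^32 ≡ 81^2 = 6561 ≡ 604 (mod 851)
4^64 ≡ 604^2 = 364816 ≡ 588 (mod 851)
4^128 ≡ 588^2 = 345744 ≡ 238 (mod 851)
4^256 ≡ 238^2 = 56644 ≡ 478 (mod 851)
4^512 ≡ 478^2 = 228484 ≡ 416 (mod 851)
850 = 512 + 256 + 64 + 16 + 2 in binary powers of 2.
So 4^850 ≡ 416 · 478 · 588 · 81 · 16 ≡ 478 (mod 851).
Since 478 ≠ 1, base 4 is a Fermat witness: 851 is composite.

478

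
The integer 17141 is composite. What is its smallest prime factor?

17141 is odd.
Digit sum 14, not divisible by 3.
Ends in 1: not divisible by 5.
7: 17141 = 7·2448 + 5
11: 17141 = 11·1558 + 3
13: 17141 = 13·1318 + 7
17: 17141 = 17·1008 + 5
19: 17141 = 19·902 + 3
23: 17141 = 23·745 + 6
29: 17141 = 29·591 + 2
31: 17141 = 31·552 + 29
37: 17141 = 37·463 + 10
41: 17141 = 41·418 + 3
43: 17141 = 43·398 + 27
47: 17141 = 47·364 + 33
53: 17141 = 53·323 + 22
59: 17141 = 59·290 + 31
61: 17141 = 61·281

61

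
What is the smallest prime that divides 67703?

79

67703 is odd.
Digit sum 23, not divisible by 3.
Ends in 3: not divisible by 5.
7: 67703 = 7·9671 + 6
11: 67703 = 11·6154 + 9
13: 67703 = 13·5207 + 12
17: 67703 = 17·3982 + 9
19: 67703 = 19·3563 + 6
23: 67703 = 23·2943 + 14
29: 67703 = 29·2334 + 17
31: 67703 = 31·2183 + 30
37: 67703 = 37·1829 + 30
41: 67703 = 41·1651 + 12
43: 67703 = 43·1574 + 21
47: 67703 = 47·1440 + 23
53: 67703 = 53·1277 + 22
59: 67703 = 59·1147 + 30
61: 67703 = 61·1109 + 54
67: 67703 = 67·1010 + 33
71: 67703 = 71·953 + 40
73: 67703 = 73·927 + 32
79: 67703 = 79·857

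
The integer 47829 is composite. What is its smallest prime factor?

47829 is odd.
Digit sum 30, divisible by 3.

3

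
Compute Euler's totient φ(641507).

618280

Factor: 641507 = 59 · 83 · 131.
φ(641507) = (59−1) · (83−1) · (131−1) = 58 · 82 · 130 = 618280.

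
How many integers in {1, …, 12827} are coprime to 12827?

Factor: 12827 = 101 · 127.
φ(12827) = (101−1) · (127−1) = 100 · 126 = 12600.

12600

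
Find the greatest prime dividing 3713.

79

3713 = 47 · 79
79 is prime.
So 3713 = 47 · 79; the largest prime factor is 79.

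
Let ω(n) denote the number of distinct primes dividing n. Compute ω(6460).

4

6460 = 2^2 · 1615
1615 = 5 · 323
323 = 17 · 19
6460 = 2^2 · 5 · 17 · 19, which has 4 distinct prime factors.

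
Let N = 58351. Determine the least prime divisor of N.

58351 is odd.
Digit sum 22, not divisible by 3.
Ends in 1: not divisible by 5.
7: 58351 = 7·8335 + 6
11: 58351 = 11·5304 + 7
13: 58351 = 13·4488 + 7
17: 58351 = 17·3432 + 7
19: 58351 = 19·3071 + 2
23: 58351 = 23·2537

23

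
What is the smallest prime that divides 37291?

37291 is odd.
Digit sum 22, not divisible by 3.
Ends in 1: not divisible by 5.
7: 37291 = 7·5327 + 2
11: 37291 = 11·3390 + 1
13: 37291 = 13·2868 + 7
17: 37291 = 17·2193 + 10
19: 37291 = 19·1962 + 13
23: 37291 = 23·1621 + 8
29: 37291 = 29·1285 + 26
31: 37291 = 31·1202 + 29
37: 37291 = 37·1007 + 32
41: 37291 = 41·909 + 22
43: 37291 = 43·867 + 10
47: 37291 = 47·793 + 20
53: 37291 = 53·703 + 32
59: 37291 = 59·632 + 3
61: 37291 = 61·611 + 20
67: 37291 = 67·556 + 39
71: 37291 = 71·525 + 16
73: 37291 = 73·510 + 61
79: 37291 = 79·472 + 3
83: 37291 = 83·449 + 24
89: 37291 = 89·419

89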